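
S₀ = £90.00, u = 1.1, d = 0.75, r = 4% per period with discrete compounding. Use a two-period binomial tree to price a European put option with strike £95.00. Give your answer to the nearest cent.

Risk-neutral probability p = (1 + 0.04 − 0.75)/(1.1 − 0.75) = 0.2900/0.3500 = 0.8286
Terminal stock prices: S_uu = 108.9, S_ud = 74.25, S_dd = 50.62
Terminal payoffs (K − S): max(-13.9, 0) = 0, max(20.75, 0) = 20.75, max(44.38, 0) = 44.38
Node u (S = 99): V_u = 1/1.04·[0.8286·0.0000 + 0.1714·20.7500] = 3.4203
Node d (S = 67.5): V_d = 1/1.04·[0.8286·20.7500 + 0.1714·44.3750] = 23.8462
Node 0 (S = 90): V_0 = 1/1.04·[0.8286·3.4203 + 0.1714·23.8462] = 6.6557

£6.66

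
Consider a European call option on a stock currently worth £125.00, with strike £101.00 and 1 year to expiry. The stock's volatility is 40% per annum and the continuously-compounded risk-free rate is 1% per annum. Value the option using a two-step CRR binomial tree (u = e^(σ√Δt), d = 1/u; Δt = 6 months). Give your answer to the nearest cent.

CRR parameters: u = e^(σ√Δt) = e^(0.4·√0.5) = 1.3269, d = 1/u = 0.7536
Per-period rate: rΔt = 0.01·0.5 = 0.005, so R = e^0.005 = 1.0050
Risk-neutral probability p = (e^0.005 − 0.7536)/(1.3269 − 0.7536) = 0.2514/0.5733 = 0.4385
Terminal stock prices: S_uu = 220.1, S_ud = 125, S_dd = 71
Terminal payoffs (S − K): max(119.1, 0) = 119.1, max(24, 0) = 24, max(-30, 0) = 0
Node u (S = 165.9): V_u = e^(−0.005)·[0.4385·119.0818 + 0.5615·24.0000] = 65.3658
Node d (S = 94.2): V_d = e^(−0.005)·[0.4385·24.0000 + 0.5615·0.0000] = 10.4715
Node 0 (S = 125): V_0 = e^(−0.005)·[0.4385·65.3658 + 0.5615·10.4715] = 34.3704

£34.37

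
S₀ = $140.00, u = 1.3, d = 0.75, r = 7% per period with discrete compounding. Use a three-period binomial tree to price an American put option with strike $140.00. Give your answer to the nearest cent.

$16.80

Risk-neutral probability p = (1 + 0.07 − 0.75)/(1.3 − 0.75) = 0.3200/0.5500 = 0.5818
Terminal stock prices: S_uuu = 307.6, S_uud = 177.5, S_udd = 102.4, S_ddd = 59.06
Terminal payoffs (K − S): max(-167.6, 0) = 0, max(-37.45, 0) = 0, max(37.62, 0) = 37.62, max(80.94, 0) = 80.94
Node uu (S = 236.6): continuation = 1/1.07·[0.5818·0.0000 + 0.4182·0.0000] = 0.0000; exercise value = 0.0000 ≤ continuation, so V_uu = 0.0000
Node ud (S = 136.5): continuation = 1/1.07·[0.5818·0.0000 + 0.4182·37.6250] = 14.7048; exercise value = 3.5000 ≤ continuation, so V_ud = 14.7048
Node dd (S = 78.75): continuation = 1/1.07·[0.5818·37.6250 + 0.4182·80.9375] = 52.0911; exercise value = 61.2500 > continuation, so V_dd = 61.2500 (exercise)
Node u (S = 182): continuation = 1/1.07·[0.5818·0.0000 + 0.4182·14.7048] = 5.7470; exercise value = 0.0000 ≤ continuation, so V_u = 5.7470
Node d (S = 105): continuation = 1/1.07·[0.5818·14.7048 + 0.4182·61.2500] = 31.9338; exercise value = 35.0000 > continuation, so V_d = 35.0000 (exercise)
Node 0 (S = 140): continuation = 1/1.07·[0.5818·5.7470 + 0.4182·35.0000] = 16.8038; exercise value = 0.0000 ≤ continuation, so V_0 = 16.8038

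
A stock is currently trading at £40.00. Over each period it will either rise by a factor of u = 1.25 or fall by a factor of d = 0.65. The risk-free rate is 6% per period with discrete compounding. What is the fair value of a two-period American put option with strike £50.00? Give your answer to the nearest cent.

Risk-neutral probability p = (1 + 0.06 − 0.65)/(1.25 − 0.65) = 0.4100/0.6000 = 0.6833
Terminal stock prices: S_uu = 62.5, S_ud = 32.5, S_dd = 16.9
Terminal payoffs (K − S): max(-12.5, 0) = 0, max(17.5, 0) = 17.5, max(33.1, 0) = 33.1
Node u (S = 50): continuation = 1/1.06·[0.6833·0.0000 + 0.3167·17.5000] = 5.2280; exercise value = 0.0000 ≤ continuation, so V_u = 5.2280
Node d (S = 26): continuation = 1/1.06·[0.6833·17.5000 + 0.3167·33.1000] = 21.1698; exercise value = 24.0000 > continuation, so V_d = 24.0000 (exercise)
Node 0 (S = 40): continuation = 1/1.06·[0.6833·5.2280 + 0.3167·24.0000] = 10.5401; exercise value = 10.0000 ≤ continuation, so V_0 = 10.5401

£10.54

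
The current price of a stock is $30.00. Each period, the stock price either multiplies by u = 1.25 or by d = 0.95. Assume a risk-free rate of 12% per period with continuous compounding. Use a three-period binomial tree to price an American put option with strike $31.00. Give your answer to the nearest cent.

$1.00

Risk-neutral probability p = (e^0.12 − 0.95)/(1.25 − 0.95) = 0.1775/0.3000 = 0.5917
Terminal stock prices: S_uuu = 58.59, S_uud = 44.53, S_udd = 33.84, S_ddd = 25.72
Terminal payoffs (K − S): max(-27.59, 0) = 0, max(-13.53, 0) = 0, max(-2.844, 0) = 0, max(5.279, 0) = 5.279
Node uu (S = 46.88): continuation = e^(−0.12)·[0.5917·0.0000 + 0.4083·0.0000] = 0.0000; exercise value = 0.0000 ≤ continuation, so V_uu = 0.0000
Node ud (S = 35.62): continuation = e^(−0.12)·[0.5917·0.0000 + 0.4083·0.0000] = 0.0000; exercise value = 0.0000 ≤ continuation, so V_ud = 0.0000
Node dd (S = 27.07): continuation = e^(−0.12)·[0.5917·0.0000 + 0.4083·5.2788] = 1.9118; exercise value = 3.9250 > continuation, so V_dd = 3.9250 (exercise)
Node u (S = 37.5): continuation = e^(−0.12)·[0.5917·0.0000 + 0.4083·0.0000] = 0.0000; exercise value = 0.0000 ≤ continuation, so V_u = 0.0000
Node d (S = 28.5): continuation = e^(−0.12)·[0.5917·0.0000 + 0.4083·3.9250] = 1.4215; exercise value = 2.5000 > continuation, so V_d = 2.5000 (exercise)
Node 0 (S = 30): continuation = e^(−0.12)·[0.5917·0.0000 + 0.4083·2.5000] = 0.9054; exercise value = 1.0000 > continuation, so V_0 = 1.0000 (exercise)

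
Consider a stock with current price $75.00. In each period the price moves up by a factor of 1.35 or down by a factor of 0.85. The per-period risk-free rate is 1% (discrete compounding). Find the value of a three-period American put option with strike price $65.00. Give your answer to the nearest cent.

Risk-neutral probability p = (1 + 0.01 − 0.85)/(1.35 − 0.85) = 0.1600/0.5000 = 0.3200
Terminal stock prices: S_uuu = 184.5, S_uud = 116.2, S_udd = 73.15, S_ddd = 46.06
Terminal payoffs (K − S): max(-119.5, 0) = 0, max(-51.18, 0) = 0, max(-8.153, 0) = 0, max(18.94, 0) = 18.94
Node uu (S = 136.7): continuation = 1/1.01·[0.3200·0.0000 + 0.6800·0.0000] = 0.0000; exercise value = 0.0000 ≤ continuation, so V_uu = 0.0000
Node ud (S = 86.06): continuation = 1/1.01·[0.3200·0.0000 + 0.6800·0.0000] = 0.0000; exercise value = 0.0000 ≤ continuation, so V_ud = 0.0000
Node dd (S = 54.19): continuation = 1/1.01·[0.3200·0.0000 + 0.6800·18.9406] = 12.7521; exercise value = 10.8125 ≤ continuation, so V_dd = 12.7521
Node u (S = 101.2): continuation = 1/1.01·[0.3200·0.0000 + 0.6800·0.0000] = 0.0000; exercise value = 0.0000 ≤ continuation, so V_u = 0.0000
Node d (S = 63.75): continuation = 1/1.01·[0.3200·0.0000 + 0.6800·12.7521] = 8.5856; exercise value = 1.2500 ≤ continuation, so V_d = 8.5856
Node 0 (S = 75): continuation = 1/1.01·[0.3200·0.0000 + 0.6800·8.5856] = 5.7804; exercise value = 0.0000 ≤ continuation, so V_0 = 5.7804

$5.78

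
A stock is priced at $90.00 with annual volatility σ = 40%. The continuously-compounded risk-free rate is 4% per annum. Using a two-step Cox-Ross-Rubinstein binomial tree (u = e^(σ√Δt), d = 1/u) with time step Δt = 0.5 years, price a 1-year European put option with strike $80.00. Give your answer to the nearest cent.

CRR parameters: u = e^(σ√Δt) = e^(0.4·√0.5) = 1.3269, d = 1/u = 0.7536
Per-period rate: rΔt = 0.04·0.5 = 0.02, so R = e^0.02 = 1.0202
Risk-neutral probability p = (e^0.02 − 0.7536)/(1.3269 − 0.7536) = 0.2666/0.5733 = 0.4650
Terminal stock prices: S_uu = 158.5, S_ud = 90, S_dd = 51.12
Terminal payoffs (K − S): max(-78.46, 0) = 0, max(-10, 0) = 0, max(28.88, 0) = 28.88
Node u (S = 119.4): V_u = e^(−0.02)·[0.4650·0.0000 + 0.5350·0.0000] = 0.0000
Node d (S = 67.83): V_d = e^(−0.02)·[0.4650·0.0000 + 0.5350·28.8826] = 15.1463
Node 0 (S = 90): V_0 = e^(−0.02)·[0.4650·0.0000 + 0.5350·15.1463] = 7.9429

$7.94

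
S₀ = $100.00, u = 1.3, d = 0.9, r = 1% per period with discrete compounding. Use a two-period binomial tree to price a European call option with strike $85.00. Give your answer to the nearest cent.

Risk-neutral probability p = (1 + 0.01 − 0.9)/(1.3 − 0.9) = 0.1100/0.4000 = 0.2750
Terminal stock prices: S_uu = 169, S_ud = 117, S_dd = 81
Terminal payoffs (S − K): max(84, 0) = 84, max(32, 0) = 32, max(-4, 0) = 0
Node u (S = 130): V_u = 1/1.01·[0.2750·84.0000 + 0.7250·32.0000] = 45.8416
Node d (S = 90): V_d = 1/1.01·[0.2750·32.0000 + 0.7250·0.0000] = 8.7129
Node 0 (S = 100): V_0 = 1/1.01·[0.2750·45.8416 + 0.7250·8.7129] = 18.7359

$18.74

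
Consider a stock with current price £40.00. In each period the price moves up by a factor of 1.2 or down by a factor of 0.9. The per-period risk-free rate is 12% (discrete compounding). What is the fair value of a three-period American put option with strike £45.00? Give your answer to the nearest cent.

£5.00

Risk-neutral probability p = (1 + 0.12 − 0.9)/(1.2 − 0.9) = 0.2200/0.3000 = 0.7333
Terminal stock prices: S_uuu = 69.12, S_uud = 51.84, S_udd = 38.88, S_ddd = 29.16
Terminal payoffs (K − S): max(-24.12, 0) = 0, max(-6.84, 0) = 0, max(6.12, 0) = 6.12, max(15.84, 0) = 15.84
Node uu (S = 57.6): continuation = 1/1.12·[0.7333·0.0000 + 0.2667·0.0000] = 0.0000; exercise value = 0.0000 ≤ continuation, so V_uu = 0.0000
Node ud (S = 43.2): continuation = 1/1.12·[0.7333·0.0000 + 0.2667·6.1200] = 1.4571; exercise value = 1.8000 > continuation, so V_ud = 1.8000 (exercise)
Node dd (S = 32.4): continuation = 1/1.12·[0.7333·6.1200 + 0.2667·15.8400] = 7.7786; exercise value = 12.6000 > continuation, so V_dd = 12.6000 (exercise)
Node u (S = 48): continuation = 1/1.12·[0.7333·0.0000 + 0.2667·1.8000] = 0.4286; exercise value = 0.0000 ≤ continuation, so V_u = 0.4286
Node d (S = 36): continuation = 1/1.12·[0.7333·1.8000 + 0.2667·12.6000] = 4.1786; exercise value = 9.0000 > continuation, so V_d = 9.0000 (exercise)
Node 0 (S = 40): continuation = 1/1.12·[0.7333·0.4286 + 0.2667·9.0000] = 2.4235; exercise value = 5.0000 > continuation, so V_0 = 5.0000 (exercise)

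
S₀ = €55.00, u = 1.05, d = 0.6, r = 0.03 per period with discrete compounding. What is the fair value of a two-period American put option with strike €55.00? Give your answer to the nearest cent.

€1.76

Risk-neutral probability p = (1 + 0.03 − 0.6)/(1.05 − 0.6) = 0.4300/0.4500 = 0.9556
Terminal stock prices: S_uu = 60.64, S_ud = 34.65, S_dd = 19.8
Terminal payoffs (K − S): max(-5.638, 0) = 0, max(20.35, 0) = 20.35, max(35.2, 0) = 35.2
Node u (S = 57.75): continuation = 1/1.03·[0.9556·0.0000 + 0.0444·20.3500] = 0.8781; exercise value = 0.0000 ≤ continuation, so V_u = 0.8781
Node d (S = 33): continuation = 1/1.03·[0.9556·20.3500 + 0.0444·35.2000] = 20.3981; exercise value = 22.0000 > continuation, so V_d = 22.0000 (exercise)
Node 0 (S = 55): continuation = 1/1.03·[0.9556·0.8781 + 0.0444·22.0000] = 1.7639; exercise value = 0.0000 ≤ continuation, so V_0 = 1.7639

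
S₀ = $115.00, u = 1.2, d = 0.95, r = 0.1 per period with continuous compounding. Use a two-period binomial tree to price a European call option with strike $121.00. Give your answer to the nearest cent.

Risk-neutral probability p = (e^0.1 − 0.95)/(1.2 − 0.95) = 0.1552/0.2500 = 0.6207
Terminal stock prices: S_uu = 165.6, S_ud = 131.1, S_dd = 103.8
Terminal payoffs (S − K): max(44.6, 0) = 44.6, max(10.1, 0) = 10.1, max(-17.21, 0) = 0
Node u (S = 138): V_u = e^(−0.1)·[0.6207·44.6000 + 0.3793·10.1000] = 28.5147
Node d (S = 109.2): V_d = e^(−0.1)·[0.6207·10.1000 + 0.3793·0.0000] = 5.6723
Node 0 (S = 115): V_0 = e^(−0.1)·[0.6207·28.5147 + 0.3793·5.6723] = 17.9612

$17.96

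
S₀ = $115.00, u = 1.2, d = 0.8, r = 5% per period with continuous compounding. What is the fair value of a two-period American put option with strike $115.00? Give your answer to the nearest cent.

$9.11

Risk-neutral probability p = (e^0.05 − 0.8)/(1.2 − 0.8) = 0.2513/0.4000 = 0.6282
Terminal stock prices: S_uu = 165.6, S_ud = 110.4, S_dd = 73.6
Terminal payoffs (K − S): max(-50.6, 0) = 0, max(4.6, 0) = 4.6, max(41.4, 0) = 41.4
Node u (S = 138): continuation = e^(−0.05)·[0.6282·0.0000 + 0.3718·4.6000] = 1.6270; exercise value = 0.0000 ≤ continuation, so V_u = 1.6270
Node d (S = 92): continuation = e^(−0.05)·[0.6282·4.6000 + 0.3718·41.4000] = 17.3914; exercise value = 23.0000 > continuation, so V_d = 23.0000 (exercise)
Node 0 (S = 115): continuation = e^(−0.05)·[0.6282·1.6270 + 0.3718·23.0000] = 9.1070; exercise value = 0.0000 ≤ continuation, so V_0 = 9.1070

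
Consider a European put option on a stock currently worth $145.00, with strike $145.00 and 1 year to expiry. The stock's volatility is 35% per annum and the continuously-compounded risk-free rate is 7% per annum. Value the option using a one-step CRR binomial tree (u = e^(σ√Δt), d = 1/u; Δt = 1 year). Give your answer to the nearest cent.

CRR parameters: u = e^(σ√Δt) = e^(0.35·√1) = 1.4191, d = 1/u = 0.7047
Per-period rate: rΔt = 0.07·1 = 0.07, so R = e^0.07 = 1.0725
Risk-neutral probability p = (e^0.07 − 0.7047)/(1.4191 − 0.7047) = 0.3678/0.7144 = 0.5149
Terminal stock prices: S_u = 205.8, S_d = 102.2
Terminal payoffs (K − S): max(-60.76, 0) = 0, max(42.82, 0) = 42.82
Node 0 (S = 145): V_0 = e^(−0.07)·[0.5149·0.0000 + 0.4851·42.8202] = 19.3685

$19.37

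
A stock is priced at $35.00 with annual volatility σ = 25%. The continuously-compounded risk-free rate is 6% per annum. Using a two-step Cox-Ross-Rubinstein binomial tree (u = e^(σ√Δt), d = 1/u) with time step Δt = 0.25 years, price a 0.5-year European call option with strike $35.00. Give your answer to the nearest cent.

$2.70

CRR parameters: u = e^(σ√Δt) = e^(0.25·√0.25) = 1.1331, d = 1/u = 0.8825
Per-period rate: rΔt = 0.06·0.25 = 0.015, so R = e^0.015 = 1.0151
Risk-neutral probability p = (e^0.015 − 0.8825)/(1.1331 − 0.8825) = 0.1326/0.2507 = 0.5291
Terminal stock prices: S_uu = 44.94, S_ud = 35, S_dd = 27.26
Terminal payoffs (S − K): max(9.941, 0) = 9.941, max(0, 0) = 0, max(-7.742, 0) = 0
Node u (S = 39.66): V_u = e^(−0.015)·[0.5291·9.9409 + 0.4709·0.0000] = 5.1813
Node d (S = 30.89): V_d = e^(−0.015)·[0.5291·0.0000 + 0.4709·0.0000] = 0.0000
Node 0 (S = 35): V_0 = e^(−0.015)·[0.5291·5.1813 + 0.4709·0.0000] = 2.7005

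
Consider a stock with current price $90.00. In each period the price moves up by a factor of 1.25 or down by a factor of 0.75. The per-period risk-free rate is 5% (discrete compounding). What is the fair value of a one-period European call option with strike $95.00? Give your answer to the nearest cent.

Risk-neutral probability p = (1 + 0.05 − 0.75)/(1.25 − 0.75) = 0.3000/0.5000 = 0.6000
Terminal stock prices: S_u = 112.5, S_d = 67.5
Terminal payoffs (S − K): max(17.5, 0) = 17.5, max(-27.5, 0) = 0
Node 0 (S = 90): V_0 = 1/1.05·[0.6000·17.5000 + 0.4000·0.0000] = 10.0000

$10.00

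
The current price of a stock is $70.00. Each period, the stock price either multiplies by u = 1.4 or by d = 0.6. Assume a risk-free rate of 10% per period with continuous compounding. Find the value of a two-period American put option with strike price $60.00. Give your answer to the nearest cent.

$6.23

Risk-neutral probability p = (e^0.1 − 0.6)/(1.4 − 0.6) = 0.5052/0.8000 = 0.6315
Terminal stock prices: S_uu = 137.2, S_ud = 58.8, S_dd = 25.2
Terminal payoffs (K − S): max(-77.2, 0) = 0, max(1.2, 0) = 1.2, max(34.8, 0) = 34.8
Node u (S = 98): continuation = e^(−0.1)·[0.6315·0.0000 + 0.3685·1.2000] = 0.4002; exercise value = 0.0000 ≤ continuation, so V_u = 0.4002
Node d (S = 42): continuation = e^(−0.1)·[0.6315·1.2000 + 0.3685·34.8000] = 12.2902; exercise value = 18.0000 > continuation, so V_d = 18.0000 (exercise)
Node 0 (S = 70): continuation = e^(−0.1)·[0.6315·0.4002 + 0.3685·18.0000] = 6.2310; exercise value = 0.0000 ≤ continuation, so V_0 = 6.2310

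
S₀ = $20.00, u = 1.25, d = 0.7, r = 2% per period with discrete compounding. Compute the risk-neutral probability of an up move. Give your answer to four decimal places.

p = 0.5818

Risk-neutral probability p = (1 + 0.02 − 0.7)/(1.25 − 0.7) = 0.3200/0.5500 = 0.5818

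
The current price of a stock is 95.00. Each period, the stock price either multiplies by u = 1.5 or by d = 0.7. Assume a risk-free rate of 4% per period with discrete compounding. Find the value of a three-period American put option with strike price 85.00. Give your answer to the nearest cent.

Risk-neutral probability p = (1 + 0.04 − 0.7)/(1.5 − 0.7) = 0.3400/0.8000 = 0.4250
Terminal stock prices: S_uuu = 320.6, S_uud = 149.6, S_udd = 69.82, S_ddd = 32.58
Terminal payoffs (K − S): max(-235.6, 0) = 0, max(-64.62, 0) = 0, max(15.18, 0) = 15.18, max(52.42, 0) = 52.42
Node uu (S = 213.8): continuation = 1/1.04·[0.4250·0.0000 + 0.5750·0.0000] = 0.0000; exercise value = 0.0000 ≤ continuation, so V_uu = 0.0000
Node ud (S = 99.75): continuation = 1/1.04·[0.4250·0.0000 + 0.5750·15.1750] = 8.3900; exercise value = 0.0000 ≤ continuation, so V_ud = 8.3900
Node dd (S = 46.55): continuation = 1/1.04·[0.4250·15.1750 + 0.5750·52.4150] = 35.1808; exercise value = 38.4500 > continuation, so V_dd = 38.4500 (exercise)
Node u (S = 142.5): continuation = 1/1.04·[0.4250·0.0000 + 0.5750·8.3900] = 4.6387; exercise value = 0.0000 ≤ continuation, so V_u = 4.6387
Node d (S = 66.5): continuation = 1/1.04·[0.4250·8.3900 + 0.5750·38.4500] = 24.6870; exercise value = 18.5000 ≤ continuation, so V_d = 24.6870
Node 0 (S = 95): continuation = 1/1.04·[0.4250·4.6387 + 0.5750·24.6870] = 15.5447; exercise value = 0.0000 ≤ continuation, so V_0 = 15.5447

15.54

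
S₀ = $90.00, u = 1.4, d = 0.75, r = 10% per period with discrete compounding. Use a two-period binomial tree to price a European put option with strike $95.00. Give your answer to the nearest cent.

Risk-neutral probability p = (1 + 0.1 − 0.75)/(1.4 − 0.75) = 0.3500/0.6500 = 0.5385
Terminal stock prices: S_uu = 176.4, S_ud = 94.5, S_dd = 50.62
Terminal payoffs (K − S): max(-81.4, 0) = 0, max(0.5, 0) = 0.5, max(44.38, 0) = 44.38
Node u (S = 126): V_u = 1/1.1·[0.5385·0.0000 + 0.4615·0.5000] = 0.2098
Node d (S = 67.5): V_d = 1/1.1·[0.5385·0.5000 + 0.4615·44.3750] = 18.8636
Node 0 (S = 90): V_0 = 1/1.1·[0.5385·0.2098 + 0.4615·18.8636] = 8.0175

$8.02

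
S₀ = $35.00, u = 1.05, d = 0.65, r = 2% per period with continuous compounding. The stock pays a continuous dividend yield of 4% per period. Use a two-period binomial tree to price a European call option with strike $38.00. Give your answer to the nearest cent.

Per-period risk-free factor R = e^0.02 = 1.0202; dividend-adjusted growth = e^(0.02−0.04) = 0.9802.
Risk-neutral probability p = (0.9802 − 0.65)/(1.05 − 0.65) = 0.3302/0.4000 = 0.8255
Terminal stock prices: S_uu = 38.59, S_ud = 23.89, S_dd = 14.79
Terminal payoffs (S − K): max(0.5875, 0) = 0.5875, max(-14.11, 0) = 0, max(-23.21, 0) = 0
Node u (S = 36.75): V_u = e^(−0.02)·[0.8255·0.5875 + 0.1745·0.0000] = 0.4754
Node d (S = 22.75): V_d = e^(−0.02)·[0.8255·0.0000 + 0.1745·0.0000] = 0.0000
Node 0 (S = 35): V_0 = e^(−0.02)·[0.8255·0.4754 + 0.1745·0.0000] = 0.3847

$0.38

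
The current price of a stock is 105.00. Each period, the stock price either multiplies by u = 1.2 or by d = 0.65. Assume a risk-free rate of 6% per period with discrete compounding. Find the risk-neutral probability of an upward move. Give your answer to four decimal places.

p = 0.7455

Risk-neutral probability p = (1 + 0.06 − 0.65)/(1.2 − 0.65) = 0.4100/0.5500 = 0.7455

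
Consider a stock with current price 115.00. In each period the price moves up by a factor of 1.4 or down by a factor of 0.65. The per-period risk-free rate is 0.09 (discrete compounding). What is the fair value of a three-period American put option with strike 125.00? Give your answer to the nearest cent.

23.46

Risk-neutral probability p = (1 + 0.09 − 0.65)/(1.4 − 0.65) = 0.4400/0.7500 = 0.5867
Terminal stock prices: S_uuu = 315.6, S_uud = 146.5, S_udd = 68.02, S_ddd = 31.58
Terminal payoffs (K − S): max(-190.6, 0) = 0, max(-21.51, 0) = 0, max(56.98, 0) = 56.98, max(93.42, 0) = 93.42
Node uu (S = 225.4): continuation = 1/1.09·[0.5867·0.0000 + 0.4133·0.0000] = 0.0000; exercise value = 0.0000 ≤ continuation, so V_uu = 0.0000
Node ud (S = 104.7): continuation = 1/1.09·[0.5867·0.0000 + 0.4133·56.9775] = 21.6061; exercise value = 20.3500 ≤ continuation, so V_ud = 21.6061
Node dd (S = 48.59): continuation = 1/1.09·[0.5867·56.9775 + 0.4133·93.4181] = 66.0914; exercise value = 76.4125 > continuation, so V_dd = 76.4125 (exercise)
Node u (S = 161): continuation = 1/1.09·[0.5867·0.0000 + 0.4133·21.6061] = 8.1932; exercise value = 0.0000 ≤ continuation, so V_u = 8.1932
Node d (S = 74.75): continuation = 1/1.09·[0.5867·21.6061 + 0.4133·76.4125] = 40.6050; exercise value = 50.2500 > continuation, so V_d = 50.2500 (exercise)
Node 0 (S = 115): continuation = 1/1.09·[0.5867·8.1932 + 0.4133·50.2500] = 23.4648; exercise value = 10.0000 ≤ continuation, so V_0 = 23.4648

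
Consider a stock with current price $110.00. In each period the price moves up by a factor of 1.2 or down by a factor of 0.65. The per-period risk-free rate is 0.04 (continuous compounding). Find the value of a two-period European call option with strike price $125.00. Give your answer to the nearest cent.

$15.57

Risk-neutral probability p = (e^0.04 − 0.65)/(1.2 − 0.65) = 0.3908/0.5500 = 0.7106
Terminal stock prices: S_uu = 158.4, S_ud = 85.8, S_dd = 46.48
Terminal payoffs (S − K): max(33.4, 0) = 33.4, max(-39.2, 0) = 0, max(-78.53, 0) = 0
Node u (S = 132): V_u = e^(−0.04)·[0.7106·33.4000 + 0.2894·0.0000] = 22.8023
Node d (S = 71.5): V_d = e^(−0.04)·[0.7106·0.0000 + 0.2894·0.0000] = 0.0000
Node 0 (S = 110): V_0 = e^(−0.04)·[0.7106·22.8023 + 0.2894·0.0000] = 15.5672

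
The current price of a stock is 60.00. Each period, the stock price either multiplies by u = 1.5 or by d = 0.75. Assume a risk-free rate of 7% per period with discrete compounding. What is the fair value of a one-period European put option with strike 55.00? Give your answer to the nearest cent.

Risk-neutral probability p = (1 + 0.07 − 0.75)/(1.5 − 0.75) = 0.3200/0.7500 = 0.4267
Terminal stock prices: S_u = 90, S_d = 45
Terminal payoffs (K − S): max(-35, 0) = 0, max(10, 0) = 10
Node 0 (S = 60): V_0 = 1/1.07·[0.4267·0.0000 + 0.5733·10.0000] = 5.3583

5.36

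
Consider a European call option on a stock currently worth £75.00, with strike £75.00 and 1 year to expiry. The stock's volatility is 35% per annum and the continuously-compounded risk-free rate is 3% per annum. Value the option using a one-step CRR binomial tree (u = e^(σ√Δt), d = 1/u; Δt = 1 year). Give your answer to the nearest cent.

CRR parameters: u = e^(σ√Δt) = e^(0.35·√1) = 1.4191, d = 1/u = 0.7047
Per-period rate: rΔt = 0.03·1 = 0.03, so R = e^0.03 = 1.0305
Risk-neutral probability p = (e^0.03 − 0.7047)/(1.4191 − 0.7047) = 0.3258/0.7144 = 0.4560
Terminal stock prices: S_u = 106.4, S_d = 52.85
Terminal payoffs (S − K): max(31.43, 0) = 31.43, max(-22.15, 0) = 0
Node 0 (S = 75): V_0 = e^(−0.03)·[0.4560·31.4301 + 0.5440·0.0000] = 13.9089

£13.91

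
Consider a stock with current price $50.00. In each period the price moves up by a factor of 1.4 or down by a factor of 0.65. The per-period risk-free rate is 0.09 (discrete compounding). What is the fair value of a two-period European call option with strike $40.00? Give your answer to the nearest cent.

$19.05

Risk-neutral probability p = (1 + 0.09 − 0.65)/(1.4 − 0.65) = 0.4400/0.7500 = 0.5867
Terminal stock prices: S_uu = 98, S_ud = 45.5, S_dd = 21.13
Terminal payoffs (S − K): max(58, 0) = 58, max(5.5, 0) = 5.5, max(-18.87, 0) = 0
Node u (S = 70): V_u = 1/1.09·[0.5867·58.0000 + 0.4133·5.5000] = 33.3028
Node d (S = 32.5): V_d = 1/1.09·[0.5867·5.5000 + 0.4133·0.0000] = 2.9602
Node 0 (S = 50): V_0 = 1/1.09·[0.5867·33.3028 + 0.4133·2.9602] = 19.0470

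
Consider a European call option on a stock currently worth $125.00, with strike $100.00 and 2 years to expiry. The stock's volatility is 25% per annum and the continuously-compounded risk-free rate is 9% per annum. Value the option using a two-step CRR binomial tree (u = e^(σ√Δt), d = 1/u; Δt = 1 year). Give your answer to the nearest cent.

CRR parameters: u = e^(σ√Δt) = e^(0.25·√1) = 1.2840, d = 1/u = 0.7788
Per-period rate: rΔt = 0.09·1 = 0.09, so R = e^0.09 = 1.0942
Risk-neutral probability p = (e^0.09 − 0.7788)/(1.2840 − 0.7788) = 0.3154/0.5052 = 0.6242
Terminal stock prices: S_uu = 206.1, S_ud = 125, S_dd = 75.82
Terminal payoffs (S − K): max(106.1, 0) = 106.1, max(25, 0) = 25, max(-24.18, 0) = 0
Node u (S = 160.5): V_u = e^(−0.09)·[0.6242·106.0902 + 0.3758·25.0000] = 69.1101
Node d (S = 97.35): V_d = e^(−0.09)·[0.6242·25.0000 + 0.3758·0.0000] = 14.2625
Node 0 (S = 125): V_0 = e^(−0.09)·[0.6242·69.1101 + 0.3758·14.2625] = 44.3254

$44.33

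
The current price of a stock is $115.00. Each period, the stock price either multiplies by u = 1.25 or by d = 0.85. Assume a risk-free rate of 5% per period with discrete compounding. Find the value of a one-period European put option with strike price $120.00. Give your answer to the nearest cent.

Risk-neutral probability p = (1 + 0.05 − 0.85)/(1.25 − 0.85) = 0.2000/0.4000 = 0.5000
Terminal stock prices: S_u = 143.8, S_d = 97.75
Terminal payoffs (K − S): max(-23.75, 0) = 0, max(22.25, 0) = 22.25
Node 0 (S = 115): V_0 = 1/1.05·[0.5000·0.0000 + 0.5000·22.2500] = 10.5952

$10.60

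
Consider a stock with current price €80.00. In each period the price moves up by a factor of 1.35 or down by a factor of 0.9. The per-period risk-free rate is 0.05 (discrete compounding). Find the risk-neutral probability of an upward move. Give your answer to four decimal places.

Risk-neutral probability p = (1 + 0.05 − 0.9)/(1.35 − 0.9) = 0.1500/0.4500 = 0.3333

p = 0.3333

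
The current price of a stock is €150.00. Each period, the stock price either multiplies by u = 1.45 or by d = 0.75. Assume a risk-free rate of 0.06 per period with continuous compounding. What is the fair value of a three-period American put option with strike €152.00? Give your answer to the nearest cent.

Risk-neutral probability p = (e^0.06 − 0.75)/(1.45 − 0.75) = 0.3118/0.7000 = 0.4455
Terminal stock prices: S_uuu = 457.3, S_uud = 236.5, S_udd = 122.3, S_ddd = 63.28
Terminal payoffs (K − S): max(-305.3, 0) = 0, max(-84.53, 0) = 0, max(29.66, 0) = 29.66, max(88.72, 0) = 88.72
Node uu (S = 315.4): continuation = e^(−0.06)·[0.4455·0.0000 + 0.5545·0.0000] = 0.0000; exercise value = 0.0000 ≤ continuation, so V_uu = 0.0000
Node ud (S = 163.1): continuation = e^(−0.06)·[0.4455·0.0000 + 0.5545·29.6562] = 15.4873; exercise value = 0.0000 ≤ continuation, so V_ud = 15.4873
Node dd (S = 84.38): continuation = e^(−0.06)·[0.4455·29.6562 + 0.5545·88.7188] = 58.7732; exercise value = 67.6250 > continuation, so V_dd = 67.6250 (exercise)
Node u (S = 217.5): continuation = e^(−0.06)·[0.4455·0.0000 + 0.5545·15.4873] = 8.0879; exercise value = 0.0000 ≤ continuation, so V_u = 8.0879
Node d (S = 112.5): continuation = e^(−0.06)·[0.4455·15.4873 + 0.5545·67.6250] = 41.8131; exercise value = 39.5000 ≤ continuation, so V_d = 41.8131
Node 0 (S = 150): continuation = e^(−0.06)·[0.4455·8.0879 + 0.5545·41.8131] = 25.2291; exercise value = 2.0000 ≤ continuation, so V_0 = 25.2291

€25.23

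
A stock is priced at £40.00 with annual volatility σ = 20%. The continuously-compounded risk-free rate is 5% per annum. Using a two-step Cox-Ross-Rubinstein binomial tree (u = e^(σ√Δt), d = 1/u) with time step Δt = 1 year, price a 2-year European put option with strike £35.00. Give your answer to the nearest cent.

£1.32

CRR parameters: u = e^(σ√Δt) = e^(0.2·√1) = 1.2214, d = 1/u = 0.8187
Per-period rate: rΔt = 0.05·1 = 0.05, so R = e^0.05 = 1.0513
Risk-neutral probability p = (e^0.05 − 0.8187)/(1.2214 − 0.8187) = 0.2325/0.4027 = 0.5775
Terminal stock prices: S_uu = 59.67, S_ud = 40, S_dd = 26.81
Terminal payoffs (K − S): max(-24.67, 0) = 0, max(-5, 0) = 0, max(8.187, 0) = 8.187
Node u (S = 48.86): V_u = e^(−0.05)·[0.5775·0.0000 + 0.4225·0.0000] = 0.0000
Node d (S = 32.75): V_d = e^(−0.05)·[0.5775·0.0000 + 0.4225·8.1872] = 3.2904
Node 0 (S = 40): V_0 = e^(−0.05)·[0.5775·0.0000 + 0.4225·3.2904] = 1.3224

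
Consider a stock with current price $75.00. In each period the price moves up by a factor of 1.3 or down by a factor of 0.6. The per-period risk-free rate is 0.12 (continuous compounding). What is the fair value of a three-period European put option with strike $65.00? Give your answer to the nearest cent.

Risk-neutral probability p = (e^0.12 − 0.6)/(1.3 − 0.6) = 0.5275/0.7000 = 0.7536
Terminal stock prices: S_uuu = 164.8, S_uud = 76.05, S_udd = 35.1, S_ddd = 16.2
Terminal payoffs (K − S): max(-99.78, 0) = 0, max(-11.05, 0) = 0, max(29.9, 0) = 29.9, max(48.8, 0) = 48.8
Node uu (S = 126.8): V_uu = e^(−0.12)·[0.7536·0.0000 + 0.2464·0.0000] = 0.0000
Node ud (S = 58.5): V_ud = e^(−0.12)·[0.7536·0.0000 + 0.2464·29.9000] = 6.5351
Node dd (S = 27): V_dd = e^(−0.12)·[0.7536·29.9000 + 0.2464·48.8000] = 30.6498
Node u (S = 97.5): V_u = e^(−0.12)·[0.7536·0.0000 + 0.2464·6.5351] = 1.4284
Node d (S = 45): V_d = e^(−0.12)·[0.7536·6.5351 + 0.2464·30.6498] = 11.0668
Node 0 (S = 75): V_0 = e^(−0.12)·[0.7536·1.4284 + 0.2464·11.0668] = 3.3735

$3.37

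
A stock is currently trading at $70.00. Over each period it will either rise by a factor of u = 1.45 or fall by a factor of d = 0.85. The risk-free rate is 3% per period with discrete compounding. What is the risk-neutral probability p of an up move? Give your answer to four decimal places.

p = 0.3000

Risk-neutral probability p = (1 + 0.03 − 0.85)/(1.45 − 0.85) = 0.1800/0.6000 = 0.3000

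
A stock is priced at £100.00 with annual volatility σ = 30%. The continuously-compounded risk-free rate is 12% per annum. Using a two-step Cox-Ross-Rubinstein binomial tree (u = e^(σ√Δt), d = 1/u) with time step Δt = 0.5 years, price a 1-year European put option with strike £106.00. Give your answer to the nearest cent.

CRR parameters: u = e^(σ√Δt) = e^(0.3·√0.5) = 1.2363, d = 1/u = 0.8089
Per-period rate: rΔt = 0.12·0.5 = 0.06, so R = e^0.06 = 1.0618
Risk-neutral probability p = (e^0.06 − 0.8089)/(1.2363 − 0.8089) = 0.2530/0.4275 = 0.5918
Terminal stock prices: S_uu = 152.8, S_ud = 100, S_dd = 65.43
Terminal payoffs (K − S): max(-46.85, 0) = 0, max(6, 0) = 6, max(40.57, 0) = 40.57
Node u (S = 123.6): V_u = e^(−0.06)·[0.5918·0.0000 + 0.4082·6.0000] = 2.3064
Node d (S = 80.89): V_d = e^(−0.06)·[0.5918·6.0000 + 0.4082·40.5749] = 18.9413
Node 0 (S = 100): V_0 = e^(−0.06)·[0.5918·2.3064 + 0.4082·18.9413] = 8.5666

£8.57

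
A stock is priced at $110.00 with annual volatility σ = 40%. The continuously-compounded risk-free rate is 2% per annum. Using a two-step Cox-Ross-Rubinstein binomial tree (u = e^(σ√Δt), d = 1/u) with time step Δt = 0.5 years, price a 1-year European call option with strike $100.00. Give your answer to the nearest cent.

CRR parameters: u = e^(σ√Δt) = e^(0.4·√0.5) = 1.3269, d = 1/u = 0.7536
Per-period rate: rΔt = 0.02·0.5 = 0.01, so R = e^0.01 = 1.0101
Risk-neutral probability p = (e^0.01 − 0.7536)/(1.3269 − 0.7536) = 0.2564/0.5733 = 0.4473
Terminal stock prices: S_uu = 193.7, S_ud = 110, S_dd = 62.48
Terminal payoffs (S − K): max(93.67, 0) = 93.67, max(10, 0) = 10, max(-37.52, 0) = 0
Node u (S = 146): V_u = e^(−0.01)·[0.4473·93.6720 + 0.5527·10.0000] = 46.9536
Node d (S = 82.9): V_d = e^(−0.01)·[0.4473·10.0000 + 0.5527·0.0000] = 4.4284
Node 0 (S = 110): V_0 = e^(−0.01)·[0.4473·46.9536 + 0.5527·4.4284] = 23.2161

$23.22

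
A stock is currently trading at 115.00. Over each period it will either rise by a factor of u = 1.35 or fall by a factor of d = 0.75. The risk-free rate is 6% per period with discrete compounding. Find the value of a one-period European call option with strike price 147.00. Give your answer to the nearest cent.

4.02

Risk-neutral probability p = (1 + 0.06 − 0.75)/(1.35 − 0.75) = 0.3100/0.6000 = 0.5167
Terminal stock prices: S_u = 155.2, S_d = 86.25
Terminal payoffs (S − K): max(8.25, 0) = 8.25, max(-60.75, 0) = 0
Node 0 (S = 115): V_0 = 1/1.06·[0.5167·8.2500 + 0.4833·0.0000] = 4.0212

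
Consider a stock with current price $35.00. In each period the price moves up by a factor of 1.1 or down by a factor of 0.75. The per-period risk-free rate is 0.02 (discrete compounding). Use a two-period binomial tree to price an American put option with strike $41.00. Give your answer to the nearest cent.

$6.00

Risk-neutral probability p = (1 + 0.02 − 0.75)/(1.1 − 0.75) = 0.2700/0.3500 = 0.7714
Terminal stock prices: S_uu = 42.35, S_ud = 28.88, S_dd = 19.69
Terminal payoffs (K − S): max(-1.35, 0) = 0, max(12.12, 0) = 12.12, max(21.31, 0) = 21.31
Node u (S = 38.5): continuation = 1/1.02·[0.7714·0.0000 + 0.2286·12.1250] = 2.7171; exercise value = 2.5000 ≤ continuation, so V_u = 2.7171
Node d (S = 26.25): continuation = 1/1.02·[0.7714·12.1250 + 0.2286·21.3125] = 13.9461; exercise value = 14.7500 > continuation, so V_d = 14.7500 (exercise)
Node 0 (S = 35): continuation = 1/1.02·[0.7714·2.7171 + 0.2286·14.7500] = 5.3603; exercise value = 6.0000 > continuation, so V_0 = 6.0000 (exercise)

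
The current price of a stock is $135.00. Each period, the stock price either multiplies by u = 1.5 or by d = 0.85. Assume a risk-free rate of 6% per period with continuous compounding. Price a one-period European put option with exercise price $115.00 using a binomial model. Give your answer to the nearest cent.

$0.16

Risk-neutral probability p = (e^0.06 − 0.85)/(1.5 − 0.85) = 0.2118/0.6500 = 0.3259
Terminal stock prices: S_u = 202.5, S_d = 114.8
Terminal payoffs (K − S): max(-87.5, 0) = 0, max(0.25, 0) = 0.25
Node 0 (S = 135): V_0 = e^(−0.06)·[0.3259·0.0000 + 0.6741·0.2500] = 0.1587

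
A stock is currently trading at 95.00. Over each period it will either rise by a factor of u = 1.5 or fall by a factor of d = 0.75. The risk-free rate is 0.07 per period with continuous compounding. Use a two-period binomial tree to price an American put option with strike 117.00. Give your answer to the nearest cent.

Risk-neutral probability p = (e^0.07 − 0.75)/(1.5 − 0.75) = 0.3225/0.7500 = 0.4300
Terminal stock prices: S_uu = 213.8, S_ud = 106.9, S_dd = 53.44
Terminal payoffs (K − S): max(-96.75, 0) = 0, max(10.12, 0) = 10.12, max(63.56, 0) = 63.56
Node u (S = 142.5): continuation = e^(−0.07)·[0.4300·0.0000 + 0.5700·10.1250] = 5.3810; exercise value = 0.0000 ≤ continuation, so V_u = 5.3810
Node d (S = 71.25): continuation = e^(−0.07)·[0.4300·10.1250 + 0.5700·63.5625] = 37.8401; exercise value = 45.7500 > continuation, so V_d = 45.7500 (exercise)
Node 0 (S = 95): continuation = e^(−0.07)·[0.4300·5.3810 + 0.5700·45.7500] = 26.4715; exercise value = 22.0000 ≤ continuation, so V_0 = 26.4715

26.47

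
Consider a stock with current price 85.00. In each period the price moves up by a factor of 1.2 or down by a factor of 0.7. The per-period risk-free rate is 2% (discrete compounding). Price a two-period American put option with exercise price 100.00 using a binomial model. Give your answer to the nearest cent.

20.63

Risk-neutral probability p = (1 + 0.02 − 0.7)/(1.2 − 0.7) = 0.3200/0.5000 = 0.6400
Terminal stock prices: S_uu = 122.4, S_ud = 71.4, S_dd = 41.65
Terminal payoffs (K − S): max(-22.4, 0) = 0, max(28.6, 0) = 28.6, max(58.35, 0) = 58.35
Node u (S = 102): continuation = 1/1.02·[0.6400·0.0000 + 0.3600·28.6000] = 10.0941; exercise value = 0.0000 ≤ continuation, so V_u = 10.0941
Node d (S = 59.5): continuation = 1/1.02·[0.6400·28.6000 + 0.3600·58.3500] = 38.5392; exercise value = 40.5000 > continuation, so V_d = 40.5000 (exercise)
Node 0 (S = 85): continuation = 1/1.02·[0.6400·10.0941 + 0.3600·40.5000] = 20.6277; exercise value = 15.0000 ≤ continuation, so V_0 = 20.6277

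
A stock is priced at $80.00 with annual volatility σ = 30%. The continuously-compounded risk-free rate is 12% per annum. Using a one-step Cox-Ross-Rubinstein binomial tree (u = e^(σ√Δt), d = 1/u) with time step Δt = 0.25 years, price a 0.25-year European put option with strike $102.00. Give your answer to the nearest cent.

$18.99

CRR parameters: u = e^(σ√Δt) = e^(0.3·√0.25) = 1.1618, d = 1/u = 0.8607
Per-period rate: rΔt = 0.12·0.25 = 0.03, so R = e^0.03 = 1.0305
Risk-neutral probability p = (e^0.03 − 0.8607)/(1.1618 − 0.8607) = 0.1697/0.3011 = 0.5637
Terminal stock prices: S_u = 92.95, S_d = 68.86
Terminal payoffs (K − S): max(9.053, 0) = 9.053, max(33.14, 0) = 33.14
Node 0 (S = 80): V_0 = e^(−0.03)·[0.5637·9.0533 + 0.4363·33.1434] = 18.9854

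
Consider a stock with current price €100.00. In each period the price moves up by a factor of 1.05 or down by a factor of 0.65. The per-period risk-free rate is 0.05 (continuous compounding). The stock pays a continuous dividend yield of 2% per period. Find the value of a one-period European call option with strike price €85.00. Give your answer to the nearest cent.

€18.09

Per-period risk-free factor R = e^0.05 = 1.0513; dividend-adjusted growth = e^(0.05−0.02) = 1.0305.
Risk-neutral probability p = (1.0305 − 0.65)/(1.05 − 0.65) = 0.3805/0.4000 = 0.9511
Terminal stock prices: S_u = 105, S_d = 65
Terminal payoffs (S − K): max(20, 0) = 20, max(-20, 0) = 0
Node 0 (S = 100): V_0 = e^(−0.05)·[0.9511·20.0000 + 0.0489·0.0000] = 18.0950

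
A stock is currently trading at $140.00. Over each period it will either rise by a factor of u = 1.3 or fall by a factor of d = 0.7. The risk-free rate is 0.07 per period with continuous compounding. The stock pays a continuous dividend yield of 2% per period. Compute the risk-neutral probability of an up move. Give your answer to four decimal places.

Per-period risk-free factor R = e^0.07 = 1.0725; dividend-adjusted growth = e^(0.07−0.02) = 1.0513.
Risk-neutral probability p = (1.0513 − 0.7)/(1.3 − 0.7) = 0.3513/0.6000 = 0.5855

p = 0.5855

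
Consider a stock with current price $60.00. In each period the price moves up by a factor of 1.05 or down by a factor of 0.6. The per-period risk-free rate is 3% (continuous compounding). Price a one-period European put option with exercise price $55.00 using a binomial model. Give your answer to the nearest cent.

Risk-neutral probability p = (e^0.03 − 0.6)/(1.05 − 0.6) = 0.4305/0.4500 = 0.9566
Terminal stock prices: S_u = 63, S_d = 36
Terminal payoffs (K − S): max(-8, 0) = 0, max(19, 0) = 19
Node 0 (S = 60): V_0 = e^(−0.03)·[0.9566·0.0000 + 0.0434·19.0000] = 0.8009

$0.80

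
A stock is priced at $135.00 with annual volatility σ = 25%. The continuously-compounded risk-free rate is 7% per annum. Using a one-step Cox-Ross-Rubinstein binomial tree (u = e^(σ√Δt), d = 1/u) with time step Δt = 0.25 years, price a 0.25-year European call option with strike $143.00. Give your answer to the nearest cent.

CRR parameters: u = e^(σ√Δt) = e^(0.25·√0.25) = 1.1331, d = 1/u = 0.8825
Per-period rate: rΔt = 0.07·0.25 = 0.0175, so R = e^0.0175 = 1.0177
Risk-neutral probability p = (e^0.0175 − 0.8825)/(1.1331 − 0.8825) = 0.1352/0.2507 = 0.5392
Terminal stock prices: S_u = 153, S_d = 119.1
Terminal payoffs (S − K): max(9.975, 0) = 9.975, max(-23.86, 0) = 0
Node 0 (S = 135): V_0 = e^(−0.0175)·[0.5392·9.9750 + 0.4608·0.0000] = 5.2855

$5.29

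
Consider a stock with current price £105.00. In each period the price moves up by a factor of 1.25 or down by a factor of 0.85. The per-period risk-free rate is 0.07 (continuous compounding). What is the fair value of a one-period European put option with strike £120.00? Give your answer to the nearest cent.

Risk-neutral probability p = (e^0.07 − 0.85)/(1.25 − 0.85) = 0.2225/0.4000 = 0.5563
Terminal stock prices: S_u = 131.2, S_d = 89.25
Terminal payoffs (K − S): max(-11.25, 0) = 0, max(30.75, 0) = 30.75
Node 0 (S = 105): V_0 = e^(−0.07)·[0.5563·0.0000 + 0.4437·30.7500] = 12.7222

£12.72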